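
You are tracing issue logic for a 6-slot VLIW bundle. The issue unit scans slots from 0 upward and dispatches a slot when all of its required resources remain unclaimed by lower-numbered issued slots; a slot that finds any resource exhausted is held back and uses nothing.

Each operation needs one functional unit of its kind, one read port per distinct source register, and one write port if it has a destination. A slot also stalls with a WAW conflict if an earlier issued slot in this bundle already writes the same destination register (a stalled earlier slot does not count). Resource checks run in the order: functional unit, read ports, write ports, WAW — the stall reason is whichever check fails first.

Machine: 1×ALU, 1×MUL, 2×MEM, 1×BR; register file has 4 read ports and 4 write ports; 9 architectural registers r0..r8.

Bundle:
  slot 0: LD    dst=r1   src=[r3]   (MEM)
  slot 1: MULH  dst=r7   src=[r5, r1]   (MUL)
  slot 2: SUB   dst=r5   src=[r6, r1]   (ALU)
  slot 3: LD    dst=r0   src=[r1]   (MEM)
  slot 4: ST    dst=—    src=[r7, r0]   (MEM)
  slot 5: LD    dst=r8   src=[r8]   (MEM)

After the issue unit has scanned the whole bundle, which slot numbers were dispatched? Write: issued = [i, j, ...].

issued = [0, 1, 3]

#0 MEM src=r3 dispatched  <A:1 Mu:1 Ld:1 B:1 rd:3 wr:3>
#1 MUL src=r5,r1 dispatched  <A:1 Mu:0 Ld:1 B:1 rd:1 wr:2>
#2 ALU src=r6,r1 held:RD_PORT  <A:1 Mu:0 Ld:1 B:1 rd:1 wr:2>
#3 MEM src=r1 dispatched  <A:1 Mu:0 Ld:0 B:1 rd:0 wr:1>
#4 MEM src=r7,r0 held:FU  <A:1 Mu:0 Ld:0 B:1 rd:0 wr:1>
#5 MEM src=r8 held:FU  <A:1 Mu:0 Ld:0 B:1 rd:0 wr:1>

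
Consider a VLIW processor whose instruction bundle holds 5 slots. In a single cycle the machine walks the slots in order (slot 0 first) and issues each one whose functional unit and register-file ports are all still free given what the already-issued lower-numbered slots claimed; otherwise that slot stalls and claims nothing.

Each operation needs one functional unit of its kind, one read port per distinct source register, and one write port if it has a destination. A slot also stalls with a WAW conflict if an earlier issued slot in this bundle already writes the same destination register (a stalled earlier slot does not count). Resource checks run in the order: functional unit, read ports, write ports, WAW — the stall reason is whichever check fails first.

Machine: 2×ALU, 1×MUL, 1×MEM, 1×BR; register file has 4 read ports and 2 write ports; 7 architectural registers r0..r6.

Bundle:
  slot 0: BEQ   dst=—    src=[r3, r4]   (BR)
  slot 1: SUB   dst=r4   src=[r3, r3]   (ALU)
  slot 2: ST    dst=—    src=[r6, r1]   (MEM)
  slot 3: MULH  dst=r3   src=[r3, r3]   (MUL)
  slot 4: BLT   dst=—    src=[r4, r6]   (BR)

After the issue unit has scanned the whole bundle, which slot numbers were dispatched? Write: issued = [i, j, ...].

#0 BR src=r3,r4 dispatched  <A:2 Mu:1 Ld:1 B:0 rd:2 wr:2>
#1 ALU src=r3,r3 dispatched  <A:1 Mu:1 Ld:1 B:0 rd:1 wr:1>
#2 MEM src=r6,r1 held:RD_PORT  <A:1 Mu:1 Ld:1 B:0 rd:1 wr:1>
#3 MUL src=r3,r3 dispatched  <A:1 Mu:0 Ld:1 B:0 rd:0 wr:0>
#4 BR src=r4,r6 held:FU  <A:1 Mu:0 Ld:1 B:0 rd:0 wr:0>

issued = [0, 1, 3]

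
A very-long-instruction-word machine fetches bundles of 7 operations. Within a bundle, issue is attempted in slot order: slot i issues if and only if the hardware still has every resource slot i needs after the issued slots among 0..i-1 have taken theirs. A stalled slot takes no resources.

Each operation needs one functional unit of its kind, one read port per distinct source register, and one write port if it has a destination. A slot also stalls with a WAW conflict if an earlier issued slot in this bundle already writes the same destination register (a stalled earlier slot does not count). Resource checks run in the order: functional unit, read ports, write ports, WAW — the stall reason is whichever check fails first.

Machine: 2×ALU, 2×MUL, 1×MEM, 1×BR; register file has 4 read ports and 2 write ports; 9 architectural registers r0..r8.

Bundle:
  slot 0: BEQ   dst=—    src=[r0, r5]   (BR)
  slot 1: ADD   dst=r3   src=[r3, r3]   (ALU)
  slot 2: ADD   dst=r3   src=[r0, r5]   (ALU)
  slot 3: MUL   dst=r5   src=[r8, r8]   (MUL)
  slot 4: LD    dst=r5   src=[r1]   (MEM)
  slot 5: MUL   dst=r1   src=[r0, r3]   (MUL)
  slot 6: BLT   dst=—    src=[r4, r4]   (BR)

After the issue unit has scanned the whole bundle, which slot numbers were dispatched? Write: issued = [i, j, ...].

issued = [0, 1, 3]

  0. BR ⇒ go  {2A/2Mu/1Ld/0B | 2r 2w}
  1. ALU→r3 ⇒ go  {1A/2Mu/1Ld/0B | 1r 1w}
  2. ALU→r3 ⇒ no(RD_PORT)  {1A/2Mu/1Ld/0B | 1r 1w}
  3. MUL→r5 ⇒ go  {1A/1Mu/1Ld/0B | 0r 0w}
  4. MEM→r5 ⇒ no(RD_PORT)  {1A/1Mu/1Ld/0B | 0r 0w}
  5. MUL→r1 ⇒ no(RD_PORT)  {1A/1Mu/1Ld/0B | 0r 0w}
  6. BR ⇒ no(FU)  {1A/1Mu/1Ld/0B | 0r 0w}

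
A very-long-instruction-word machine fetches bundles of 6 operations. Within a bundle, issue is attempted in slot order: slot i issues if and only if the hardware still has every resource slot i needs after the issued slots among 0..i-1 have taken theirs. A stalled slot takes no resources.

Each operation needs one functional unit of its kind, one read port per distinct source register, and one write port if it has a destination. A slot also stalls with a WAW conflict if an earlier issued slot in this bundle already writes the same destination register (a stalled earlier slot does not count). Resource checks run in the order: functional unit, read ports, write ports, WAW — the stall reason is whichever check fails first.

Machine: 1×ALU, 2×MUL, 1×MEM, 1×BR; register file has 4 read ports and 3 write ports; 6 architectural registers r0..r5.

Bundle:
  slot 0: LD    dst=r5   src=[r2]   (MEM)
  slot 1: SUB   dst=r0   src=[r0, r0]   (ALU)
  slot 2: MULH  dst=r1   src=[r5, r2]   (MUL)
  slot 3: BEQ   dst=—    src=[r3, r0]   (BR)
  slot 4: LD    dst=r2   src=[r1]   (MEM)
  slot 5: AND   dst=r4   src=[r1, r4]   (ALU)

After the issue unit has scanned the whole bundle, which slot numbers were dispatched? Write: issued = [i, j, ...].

issued = [0, 1, 2]

slot 0 (MEM): ISSUE — free A1,Mu2,Ld0,B1 rp3 wp2
slot 1 (ALU): ISSUE — free A0,Mu2,Ld0,B1 rp2 wp1
slot 2 (MUL): ISSUE — free A0,Mu1,Ld0,B1 rp0 wp0
slot 3 (BR): stall RD_PORT — free A0,Mu1,Ld0,B1 rp0 wp0
slot 4 (MEM): stall FU — free A0,Mu1,Ld0,B1 rp0 wp0
slot 5 (ALU): stall FU — free A0,Mu1,Ld0,B1 rp0 wp0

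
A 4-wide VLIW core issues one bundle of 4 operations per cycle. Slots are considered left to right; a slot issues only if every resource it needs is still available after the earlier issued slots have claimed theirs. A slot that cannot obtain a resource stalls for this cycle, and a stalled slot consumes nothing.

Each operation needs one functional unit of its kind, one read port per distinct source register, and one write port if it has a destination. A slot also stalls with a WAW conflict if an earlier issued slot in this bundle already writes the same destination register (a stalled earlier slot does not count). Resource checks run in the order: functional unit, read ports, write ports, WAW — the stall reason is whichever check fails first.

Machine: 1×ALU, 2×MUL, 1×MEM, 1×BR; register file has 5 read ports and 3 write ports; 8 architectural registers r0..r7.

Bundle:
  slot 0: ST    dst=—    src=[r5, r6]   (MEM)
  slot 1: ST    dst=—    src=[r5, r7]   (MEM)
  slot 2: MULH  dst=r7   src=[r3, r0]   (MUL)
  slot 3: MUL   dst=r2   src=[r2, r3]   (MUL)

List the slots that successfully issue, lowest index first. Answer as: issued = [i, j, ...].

(0) want 1×MEM +2rd +0wr — yes → AL1|MU2|ME0|BR1|rd3|wr3
(1) want 1×MEM +2rd +0wr — FU → AL1|MU2|ME0|BR1|rd3|wr3
(2) want 1×MUL +2rd +1wr — yes → AL1|MU1|ME0|BR1|rd1|wr2
(3) want 1×MUL +2rd +1wr — RD_PORT → AL1|MU1|ME0|BR1|rd1|wr2

issued = [0, 2]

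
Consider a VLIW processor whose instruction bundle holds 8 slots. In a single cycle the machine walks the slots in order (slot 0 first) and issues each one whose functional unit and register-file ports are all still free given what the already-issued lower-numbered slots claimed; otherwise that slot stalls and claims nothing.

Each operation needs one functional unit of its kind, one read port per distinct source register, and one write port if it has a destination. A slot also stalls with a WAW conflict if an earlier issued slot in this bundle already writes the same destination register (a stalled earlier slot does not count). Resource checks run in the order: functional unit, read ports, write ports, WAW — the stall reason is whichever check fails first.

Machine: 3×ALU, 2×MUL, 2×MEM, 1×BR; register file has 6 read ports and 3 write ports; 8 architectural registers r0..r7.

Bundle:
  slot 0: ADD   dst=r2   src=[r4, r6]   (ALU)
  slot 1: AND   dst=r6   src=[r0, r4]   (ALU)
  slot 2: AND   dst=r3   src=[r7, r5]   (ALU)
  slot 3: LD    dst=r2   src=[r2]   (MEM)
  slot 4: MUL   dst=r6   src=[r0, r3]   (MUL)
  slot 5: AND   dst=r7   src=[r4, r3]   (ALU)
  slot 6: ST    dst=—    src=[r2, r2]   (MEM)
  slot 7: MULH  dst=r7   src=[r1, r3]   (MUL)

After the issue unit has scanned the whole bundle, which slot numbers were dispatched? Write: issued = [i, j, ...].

issued = [0, 1, 2]

(0) want 1×ALU +2rd +1wr — yes → AL2|MU2|ME2|BR1|rd4|wr2
(1) want 1×ALU +2rd +1wr — yes → AL1|MU2|ME2|BR1|rd2|wr1
(2) want 1×ALU +2rd +1wr — yes → AL0|MU2|ME2|BR1|rd0|wr0
(3) want 1×MEM +1rd +1wr — RD_PORT → AL0|MU2|ME2|BR1|rd0|wr0
(4) want 1×MUL +2rd +1wr — RD_PORT → AL0|MU2|ME2|BR1|rd0|wr0
(5) want 1×ALU +2rd +1wr — FU → AL0|MU2|ME2|BR1|rd0|wr0
(6) want 1×MEM +1rd +0wr — RD_PORT → AL0|MU2|ME2|BR1|rd0|wr0
(7) want 1×MUL +2rd +1wr — RD_PORT → AL0|MU2|ME2|BR1|rd0|wr0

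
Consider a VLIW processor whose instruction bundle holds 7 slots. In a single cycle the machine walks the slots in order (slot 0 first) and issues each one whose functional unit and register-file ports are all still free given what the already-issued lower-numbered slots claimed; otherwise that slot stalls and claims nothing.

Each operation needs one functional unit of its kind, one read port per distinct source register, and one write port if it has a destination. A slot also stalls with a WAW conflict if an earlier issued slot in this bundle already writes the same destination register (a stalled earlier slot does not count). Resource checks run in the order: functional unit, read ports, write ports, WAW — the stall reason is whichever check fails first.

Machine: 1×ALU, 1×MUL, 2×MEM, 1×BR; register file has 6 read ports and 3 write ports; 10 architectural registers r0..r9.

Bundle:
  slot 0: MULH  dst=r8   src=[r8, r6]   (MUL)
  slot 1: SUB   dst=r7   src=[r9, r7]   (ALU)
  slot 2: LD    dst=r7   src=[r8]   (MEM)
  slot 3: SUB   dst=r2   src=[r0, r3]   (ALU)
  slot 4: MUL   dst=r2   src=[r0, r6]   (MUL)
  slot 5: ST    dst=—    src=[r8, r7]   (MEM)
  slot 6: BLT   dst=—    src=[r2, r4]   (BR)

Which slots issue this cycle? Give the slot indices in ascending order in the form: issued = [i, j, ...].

(0) want 1×MUL +2rd +1wr — yes → AL1|MU0|ME2|BR1|rd4|wr2
(1) want 1×ALU +2rd +1wr — yes → AL0|MU0|ME2|BR1|rd2|wr1
(2) want 1×MEM +1rd +1wr — WAW → AL0|MU0|ME2|BR1|rd2|wr1
(3) want 1×ALU +2rd +1wr — FU → AL0|MU0|ME2|BR1|rd2|wr1
(4) want 1×MUL +2rd +1wr — FU → AL0|MU0|ME2|BR1|rd2|wr1
(5) want 1×MEM +2rd +0wr — yes → AL0|MU0|ME1|BR1|rd0|wr1
(6) want 1×BR +2rd +0wr — RD_PORT → AL0|MU0|ME1|BR1|rd0|wr1

issued = [0, 1, 5]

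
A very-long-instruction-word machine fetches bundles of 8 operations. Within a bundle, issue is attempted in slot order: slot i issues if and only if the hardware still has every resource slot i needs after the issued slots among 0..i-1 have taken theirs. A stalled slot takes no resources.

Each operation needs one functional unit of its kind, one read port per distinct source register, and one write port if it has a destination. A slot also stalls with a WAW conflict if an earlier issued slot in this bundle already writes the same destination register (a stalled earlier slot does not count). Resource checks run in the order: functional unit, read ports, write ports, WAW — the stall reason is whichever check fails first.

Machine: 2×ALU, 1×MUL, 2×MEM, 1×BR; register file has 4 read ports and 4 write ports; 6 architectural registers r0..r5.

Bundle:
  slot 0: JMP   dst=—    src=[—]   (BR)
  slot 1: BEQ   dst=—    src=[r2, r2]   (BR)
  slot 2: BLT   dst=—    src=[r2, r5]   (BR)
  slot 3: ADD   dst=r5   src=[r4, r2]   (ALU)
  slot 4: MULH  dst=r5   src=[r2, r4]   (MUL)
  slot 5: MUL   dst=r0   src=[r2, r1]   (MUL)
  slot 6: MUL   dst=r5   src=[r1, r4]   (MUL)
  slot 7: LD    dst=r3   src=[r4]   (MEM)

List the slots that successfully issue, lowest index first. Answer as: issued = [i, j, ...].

slot 0 (BR): ISSUE — free A2,Mu1,Ld2,B0 rp4 wp4
slot 1 (BR): stall FU — free A2,Mu1,Ld2,B0 rp4 wp4
slot 2 (BR): stall FU — free A2,Mu1,Ld2,B0 rp4 wp4
slot 3 (ALU): ISSUE — free A1,Mu1,Ld2,B0 rp2 wp3
slot 4 (MUL): stall WAW — free A1,Mu1,Ld2,B0 rp2 wp3
slot 5 (MUL): ISSUE — free A1,Mu0,Ld2,B0 rp0 wp2
slot 6 (MUL): stall FU — free A1,Mu0,Ld2,B0 rp0 wp2
slot 7 (MEM): stall RD_PORT — free A1,Mu0,Ld2,B0 rp0 wp2

issued = [0, 3, 5]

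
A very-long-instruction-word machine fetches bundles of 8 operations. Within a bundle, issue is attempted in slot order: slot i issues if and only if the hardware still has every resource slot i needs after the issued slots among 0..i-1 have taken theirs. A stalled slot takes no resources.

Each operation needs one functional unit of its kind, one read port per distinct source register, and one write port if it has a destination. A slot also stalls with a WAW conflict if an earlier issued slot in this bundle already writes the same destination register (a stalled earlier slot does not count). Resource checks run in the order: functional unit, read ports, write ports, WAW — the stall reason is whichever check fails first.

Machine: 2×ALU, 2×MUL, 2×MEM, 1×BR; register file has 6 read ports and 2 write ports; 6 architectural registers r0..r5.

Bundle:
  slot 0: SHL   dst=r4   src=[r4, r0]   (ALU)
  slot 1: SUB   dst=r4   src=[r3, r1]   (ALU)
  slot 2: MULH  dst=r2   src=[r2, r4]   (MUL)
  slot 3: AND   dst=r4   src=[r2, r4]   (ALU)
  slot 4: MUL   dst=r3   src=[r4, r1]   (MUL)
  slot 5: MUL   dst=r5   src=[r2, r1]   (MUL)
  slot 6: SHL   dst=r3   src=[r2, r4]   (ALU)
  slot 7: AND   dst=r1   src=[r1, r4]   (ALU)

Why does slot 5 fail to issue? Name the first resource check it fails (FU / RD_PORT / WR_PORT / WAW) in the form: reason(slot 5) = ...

#0 ALU src=r4,r0 dispatched  <A:1 Mu:2 Ld:2 B:1 rd:4 wr:1>
#1 ALU src=r3,r1 held:WAW  <A:1 Mu:2 Ld:2 B:1 rd:4 wr:1>
#2 MUL src=r2,r4 dispatched  <A:1 Mu:1 Ld:2 B:1 rd:2 wr:0>
#3 ALU src=r2,r4 held:WR_PORT  <A:1 Mu:1 Ld:2 B:1 rd:2 wr:0>
#4 MUL src=r4,r1 held:WR_PORT  <A:1 Mu:1 Ld:2 B:1 rd:2 wr:0>
#5 MUL src=r2,r1 held:WR_PORT  <A:1 Mu:1 Ld:2 B:1 rd:2 wr:0>
#6 ALU src=r2,r4 held:WR_PORT  <A:1 Mu:1 Ld:2 B:1 rd:2 wr:0>
#7 ALU src=r1,r4 held:WR_PORT  <A:1 Mu:1 Ld:2 B:1 rd:2 wr:0>

reason(slot 5) = WR_PORT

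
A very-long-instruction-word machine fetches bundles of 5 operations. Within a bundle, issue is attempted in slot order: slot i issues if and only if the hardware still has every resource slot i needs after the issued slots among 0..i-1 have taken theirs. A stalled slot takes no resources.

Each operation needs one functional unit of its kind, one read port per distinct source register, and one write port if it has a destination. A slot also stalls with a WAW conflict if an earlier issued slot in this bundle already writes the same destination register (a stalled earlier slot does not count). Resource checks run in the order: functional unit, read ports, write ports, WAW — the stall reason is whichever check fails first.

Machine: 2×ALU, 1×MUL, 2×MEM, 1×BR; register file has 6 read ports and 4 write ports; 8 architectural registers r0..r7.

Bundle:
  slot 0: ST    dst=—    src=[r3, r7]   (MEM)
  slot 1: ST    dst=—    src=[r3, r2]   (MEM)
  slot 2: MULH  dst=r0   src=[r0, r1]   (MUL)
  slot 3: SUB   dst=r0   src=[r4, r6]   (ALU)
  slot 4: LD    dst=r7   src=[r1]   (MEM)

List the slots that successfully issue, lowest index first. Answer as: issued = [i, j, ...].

(0) want 1×MEM +2rd +0wr — yes → AL2|MU1|ME1|BR1|rd4|wr4
(1) want 1×MEM +2rd +0wr — yes → AL2|MU1|ME0|BR1|rd2|wr4
(2) want 1×MUL +2rd +1wr — yes → AL2|MU0|ME0|BR1|rd0|wr3
(3) want 1×ALU +2rd +1wr — RD_PORT → AL2|MU0|ME0|BR1|rd0|wr3
(4) want 1×MEM +1rd +1wr — FU → AL2|MU0|ME0|BR1|rd0|wr3

issued = [0, 1, 2]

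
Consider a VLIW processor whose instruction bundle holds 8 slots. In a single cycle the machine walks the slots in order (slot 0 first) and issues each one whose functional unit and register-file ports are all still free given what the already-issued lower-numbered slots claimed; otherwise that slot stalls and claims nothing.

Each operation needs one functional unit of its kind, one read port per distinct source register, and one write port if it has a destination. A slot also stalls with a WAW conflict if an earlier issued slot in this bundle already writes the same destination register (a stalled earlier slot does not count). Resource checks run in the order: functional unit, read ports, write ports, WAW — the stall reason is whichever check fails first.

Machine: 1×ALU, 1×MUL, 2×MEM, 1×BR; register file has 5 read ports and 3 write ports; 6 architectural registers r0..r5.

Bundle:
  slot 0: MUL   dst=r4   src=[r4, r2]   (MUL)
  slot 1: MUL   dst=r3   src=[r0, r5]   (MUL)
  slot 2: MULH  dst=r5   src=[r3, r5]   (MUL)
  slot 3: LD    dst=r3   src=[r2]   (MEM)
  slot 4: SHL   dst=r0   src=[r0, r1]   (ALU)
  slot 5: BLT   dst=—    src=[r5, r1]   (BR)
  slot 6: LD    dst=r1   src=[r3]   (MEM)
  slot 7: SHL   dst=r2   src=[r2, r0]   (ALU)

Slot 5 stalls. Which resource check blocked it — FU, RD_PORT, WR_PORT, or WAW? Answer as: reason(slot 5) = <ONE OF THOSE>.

slot 0 (MUL): ISSUE — free A1,Mu0,Ld2,B1 rp3 wp2
slot 1 (MUL): stall FU — free A1,Mu0,Ld2,B1 rp3 wp2
slot 2 (MUL): stall FU — free A1,Mu0,Ld2,B1 rp3 wp2
slot 3 (MEM): ISSUE — free A1,Mu0,Ld1,B1 rp2 wp1
slot 4 (ALU): ISSUE — free A0,Mu0,Ld1,B1 rp0 wp0
slot 5 (BR): stall RD_PORT — free A0,Mu0,Ld1,B1 rp0 wp0
slot 6 (MEM): stall RD_PORT — free A0,Mu0,Ld1,B1 rp0 wp0
slot 7 (ALU): stall FU — free A0,Mu0,Ld1,B1 rp0 wp0

reason(slot 5) = RD_PORT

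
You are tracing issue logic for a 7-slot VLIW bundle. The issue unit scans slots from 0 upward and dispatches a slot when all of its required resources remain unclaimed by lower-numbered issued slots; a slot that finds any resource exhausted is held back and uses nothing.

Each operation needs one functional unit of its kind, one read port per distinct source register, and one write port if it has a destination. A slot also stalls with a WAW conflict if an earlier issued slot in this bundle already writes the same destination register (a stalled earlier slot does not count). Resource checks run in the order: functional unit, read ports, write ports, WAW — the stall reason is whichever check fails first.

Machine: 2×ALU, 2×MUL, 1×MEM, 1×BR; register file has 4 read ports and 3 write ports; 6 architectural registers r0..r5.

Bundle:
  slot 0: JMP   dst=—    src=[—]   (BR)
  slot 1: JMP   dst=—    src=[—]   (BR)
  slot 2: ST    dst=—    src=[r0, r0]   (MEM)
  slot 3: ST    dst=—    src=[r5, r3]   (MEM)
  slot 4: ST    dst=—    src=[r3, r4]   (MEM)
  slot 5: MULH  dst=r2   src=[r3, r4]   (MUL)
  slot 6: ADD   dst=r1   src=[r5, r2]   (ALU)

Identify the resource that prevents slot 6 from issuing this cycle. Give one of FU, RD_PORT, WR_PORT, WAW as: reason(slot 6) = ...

reason(slot 6) = RD_PORT

#0 BR src=- dispatched  <A:2 Mu:2 Ld:1 B:0 rd:4 wr:3>
#1 BR src=- held:FU  <A:2 Mu:2 Ld:1 B:0 rd:4 wr:3>
#2 MEM src=r0,r0 dispatched  <A:2 Mu:2 Ld:0 B:0 rd:3 wr:3>
#3 MEM src=r5,r3 held:FU  <A:2 Mu:2 Ld:0 B:0 rd:3 wr:3>
#4 MEM src=r3,r4 held:FU  <A:2 Mu:2 Ld:0 B:0 rd:3 wr:3>
#5 MUL src=r3,r4 dispatched  <A:2 Mu:1 Ld:0 B:0 rd:1 wr:2>
#6 ALU src=r5,r2 held:RD_PORT  <A:2 Mu:1 Ld:0 B:0 rd:1 wr:2>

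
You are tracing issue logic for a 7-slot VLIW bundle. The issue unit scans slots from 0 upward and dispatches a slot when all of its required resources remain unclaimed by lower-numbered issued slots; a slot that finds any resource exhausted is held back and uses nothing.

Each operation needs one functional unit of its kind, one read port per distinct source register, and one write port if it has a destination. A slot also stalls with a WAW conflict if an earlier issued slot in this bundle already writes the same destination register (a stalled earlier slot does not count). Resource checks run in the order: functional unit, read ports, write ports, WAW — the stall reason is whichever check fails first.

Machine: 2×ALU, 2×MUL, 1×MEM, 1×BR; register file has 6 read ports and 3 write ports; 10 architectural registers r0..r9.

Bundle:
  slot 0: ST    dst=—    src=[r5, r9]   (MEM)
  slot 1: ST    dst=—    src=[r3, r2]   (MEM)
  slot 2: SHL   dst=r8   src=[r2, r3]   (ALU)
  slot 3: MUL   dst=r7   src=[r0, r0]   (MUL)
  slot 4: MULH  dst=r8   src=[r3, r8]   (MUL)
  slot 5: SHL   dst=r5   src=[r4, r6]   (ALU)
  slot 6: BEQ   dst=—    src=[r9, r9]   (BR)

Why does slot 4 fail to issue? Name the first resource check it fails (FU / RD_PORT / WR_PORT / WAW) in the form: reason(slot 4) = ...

reason(slot 4) = RD_PORT

#0 MEM src=r5,r9 dispatched  <A:2 Mu:2 Ld:0 B:1 rd:4 wr:3>
#1 MEM src=r3,r2 held:FU  <A:2 Mu:2 Ld:0 B:1 rd:4 wr:3>
#2 ALU src=r2,r3 dispatched  <A:1 Mu:2 Ld:0 B:1 rd:2 wr:2>
#3 MUL src=r0,r0 dispatched  <A:1 Mu:1 Ld:0 B:1 rd:1 wr:1>
#4 MUL src=r3,r8 held:RD_PORT  <A:1 Mu:1 Ld:0 B:1 rd:1 wr:1>
#5 ALU src=r4,r6 held:RD_PORT  <A:1 Mu:1 Ld:0 B:1 rd:1 wr:1>
#6 BR src=r9,r9 dispatched  <A:1 Mu:1 Ld:0 B:0 rd:0 wr:1>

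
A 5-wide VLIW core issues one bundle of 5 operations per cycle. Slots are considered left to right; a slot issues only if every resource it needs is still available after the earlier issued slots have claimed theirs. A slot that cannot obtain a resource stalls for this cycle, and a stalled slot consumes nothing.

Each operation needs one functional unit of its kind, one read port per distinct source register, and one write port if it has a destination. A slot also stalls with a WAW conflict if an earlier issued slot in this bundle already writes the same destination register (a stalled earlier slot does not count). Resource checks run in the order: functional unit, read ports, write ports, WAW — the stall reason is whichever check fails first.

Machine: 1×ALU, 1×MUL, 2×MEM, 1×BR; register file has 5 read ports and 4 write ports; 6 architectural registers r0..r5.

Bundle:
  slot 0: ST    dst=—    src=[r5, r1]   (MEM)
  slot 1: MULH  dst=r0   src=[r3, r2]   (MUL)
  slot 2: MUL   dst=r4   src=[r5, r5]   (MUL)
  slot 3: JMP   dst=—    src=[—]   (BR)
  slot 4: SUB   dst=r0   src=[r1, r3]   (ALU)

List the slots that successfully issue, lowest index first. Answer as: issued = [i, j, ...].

issued = [0, 1, 3]

#0 MEM src=r5,r1 dispatched  <A:1 Mu:1 Ld:1 B:1 rd:3 wr:4>
#1 MUL src=r3,r2 dispatched  <A:1 Mu:0 Ld:1 B:1 rd:1 wr:3>
#2 MUL src=r5,r5 held:FU  <A:1 Mu:0 Ld:1 B:1 rd:1 wr:3>
#3 BR src=- dispatched  <A:1 Mu:0 Ld:1 B:0 rd:1 wr:3>
#4 ALU src=r1,r3 held:RD_PORT  <A:1 Mu:0 Ld:1 B:0 rd:1 wr:3>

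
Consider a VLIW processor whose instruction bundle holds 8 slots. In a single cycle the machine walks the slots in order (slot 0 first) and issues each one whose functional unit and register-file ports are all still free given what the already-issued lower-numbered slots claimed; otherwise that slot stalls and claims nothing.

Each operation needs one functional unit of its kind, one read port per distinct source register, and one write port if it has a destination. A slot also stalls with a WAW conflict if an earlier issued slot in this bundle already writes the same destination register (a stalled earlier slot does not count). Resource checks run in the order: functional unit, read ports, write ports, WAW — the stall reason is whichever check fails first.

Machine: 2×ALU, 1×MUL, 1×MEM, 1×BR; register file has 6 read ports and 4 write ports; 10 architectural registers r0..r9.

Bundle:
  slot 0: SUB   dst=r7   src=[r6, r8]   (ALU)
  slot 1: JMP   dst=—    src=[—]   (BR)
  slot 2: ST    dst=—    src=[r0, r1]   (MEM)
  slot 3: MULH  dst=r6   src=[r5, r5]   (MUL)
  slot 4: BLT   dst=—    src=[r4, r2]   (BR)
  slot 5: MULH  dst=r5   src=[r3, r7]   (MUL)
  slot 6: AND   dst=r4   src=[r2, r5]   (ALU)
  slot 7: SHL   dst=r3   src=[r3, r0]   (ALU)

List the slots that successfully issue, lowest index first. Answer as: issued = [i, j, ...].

slot 0 (ALU): ISSUE — free A1,Mu1,Ld1,B1 rp4 wp3
slot 1 (BR): ISSUE — free A1,Mu1,Ld1,B0 rp4 wp3
slot 2 (MEM): ISSUE — free A1,Mu1,Ld0,B0 rp2 wp3
slot 3 (MUL): ISSUE — free A1,Mu0,Ld0,B0 rp1 wp2
slot 4 (BR): stall FU — free A1,Mu0,Ld0,B0 rp1 wp2
slot 5 (MUL): stall FU — free A1,Mu0,Ld0,B0 rp1 wp2
slot 6 (ALU): stall RD_PORT — free A1,Mu0,Ld0,B0 rp1 wp2
slot 7 (ALU): stall RD_PORT — free A1,Mu0,Ld0,B0 rp1 wp2

issued = [0, 1, 2, 3]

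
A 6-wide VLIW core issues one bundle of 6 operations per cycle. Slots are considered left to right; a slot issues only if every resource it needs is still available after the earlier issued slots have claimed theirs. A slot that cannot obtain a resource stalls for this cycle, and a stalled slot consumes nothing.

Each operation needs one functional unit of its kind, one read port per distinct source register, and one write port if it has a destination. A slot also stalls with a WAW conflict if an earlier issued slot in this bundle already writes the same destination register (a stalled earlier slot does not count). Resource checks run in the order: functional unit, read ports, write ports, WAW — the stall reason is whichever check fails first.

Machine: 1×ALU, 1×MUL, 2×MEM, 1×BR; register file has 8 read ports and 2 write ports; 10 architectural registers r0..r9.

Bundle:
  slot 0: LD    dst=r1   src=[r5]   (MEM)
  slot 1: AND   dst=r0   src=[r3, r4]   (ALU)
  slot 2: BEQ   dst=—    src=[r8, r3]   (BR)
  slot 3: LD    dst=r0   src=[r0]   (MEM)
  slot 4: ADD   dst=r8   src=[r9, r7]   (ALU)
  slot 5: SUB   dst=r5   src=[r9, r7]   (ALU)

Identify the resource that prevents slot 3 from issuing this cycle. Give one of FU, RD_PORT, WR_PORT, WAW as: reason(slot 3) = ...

  0. MEM→r1 ⇒ go  {1A/1Mu/1Ld/1B | 7r 1w}
  1. ALU→r0 ⇒ go  {0A/1Mu/1Ld/1B | 5r 0w}
  2. BR ⇒ go  {0A/1Mu/1Ld/0B | 3r 0w}
  3. MEM→r0 ⇒ no(WR_PORT)  {0A/1Mu/1Ld/0B | 3r 0w}
  4. ALU→r8 ⇒ no(FU)  {0A/1Mu/1Ld/0B | 3r 0w}
  5. ALU→r5 ⇒ no(FU)  {0A/1Mu/1Ld/0B | 3r 0w}

reason(slot 3) = WR_PORT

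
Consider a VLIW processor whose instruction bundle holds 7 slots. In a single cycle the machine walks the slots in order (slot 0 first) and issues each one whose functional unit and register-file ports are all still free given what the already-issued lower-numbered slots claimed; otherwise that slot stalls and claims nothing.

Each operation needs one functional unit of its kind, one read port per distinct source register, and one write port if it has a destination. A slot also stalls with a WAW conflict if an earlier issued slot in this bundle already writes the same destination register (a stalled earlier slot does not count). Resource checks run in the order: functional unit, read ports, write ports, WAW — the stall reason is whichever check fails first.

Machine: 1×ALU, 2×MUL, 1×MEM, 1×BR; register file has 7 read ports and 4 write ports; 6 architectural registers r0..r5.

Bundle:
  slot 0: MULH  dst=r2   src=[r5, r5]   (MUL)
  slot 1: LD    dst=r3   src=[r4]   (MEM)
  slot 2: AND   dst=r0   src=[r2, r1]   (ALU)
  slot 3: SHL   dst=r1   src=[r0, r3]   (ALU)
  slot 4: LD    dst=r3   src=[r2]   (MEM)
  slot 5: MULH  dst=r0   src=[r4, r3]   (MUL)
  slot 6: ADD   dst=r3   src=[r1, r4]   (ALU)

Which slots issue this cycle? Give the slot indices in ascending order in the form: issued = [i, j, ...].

(0) want 1×MUL +1rd +1wr — yes → AL1|MU1|ME1|BR1|rd6|wr3
(1) want 1×MEM +1rd +1wr — yes → AL1|MU1|ME0|BR1|rd5|wr2
(2) want 1×ALU +2rd +1wr — yes → AL0|MU1|ME0|BR1|rd3|wr1
(3) want 1×ALU +2rd +1wr — FU → AL0|MU1|ME0|BR1|rd3|wr1
(4) want 1×MEM +1rd +1wr — FU → AL0|MU1|ME0|BR1|rd3|wr1
(5) want 1×MUL +2rd +1wr — WAW → AL0|MU1|ME0|BR1|rd3|wr1
(6) want 1×ALU +2rd +1wr — FU → AL0|MU1|ME0|BR1|rd3|wr1

issued = [0, 1, 2]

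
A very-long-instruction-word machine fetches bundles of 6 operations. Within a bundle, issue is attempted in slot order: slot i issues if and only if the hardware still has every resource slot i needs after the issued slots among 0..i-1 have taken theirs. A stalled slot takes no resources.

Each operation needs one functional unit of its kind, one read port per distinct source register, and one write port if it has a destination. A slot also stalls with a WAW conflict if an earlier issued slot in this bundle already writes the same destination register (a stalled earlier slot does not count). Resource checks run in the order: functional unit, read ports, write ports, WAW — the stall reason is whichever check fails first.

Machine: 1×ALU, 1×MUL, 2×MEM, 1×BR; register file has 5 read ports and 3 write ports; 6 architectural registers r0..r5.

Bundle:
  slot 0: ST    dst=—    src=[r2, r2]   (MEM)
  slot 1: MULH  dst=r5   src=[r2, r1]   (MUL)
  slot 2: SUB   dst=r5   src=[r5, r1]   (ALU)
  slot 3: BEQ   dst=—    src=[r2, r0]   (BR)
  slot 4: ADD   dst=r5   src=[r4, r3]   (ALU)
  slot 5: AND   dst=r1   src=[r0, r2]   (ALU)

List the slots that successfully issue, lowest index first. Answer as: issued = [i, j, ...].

(0) want 1×MEM +1rd +0wr — yes → AL1|MU1|ME1|BR1|rd4|wr3
(1) want 1×MUL +2rd +1wr — yes → AL1|MU0|ME1|BR1|rd2|wr2
(2) want 1×ALU +2rd +1wr — WAW → AL1|MU0|ME1|BR1|rd2|wr2
(3) want 1×BR +2rd +0wr — yes → AL1|MU0|ME1|BR0|rd0|wr2
(4) want 1×ALU +2rd +1wr — RD_PORT → AL1|MU0|ME1|BR0|rd0|wr2
(5) want 1×ALU +2rd +1wr — RD_PORT → AL1|MU0|ME1|BR0|rd0|wr2

issued = [0, 1, 3]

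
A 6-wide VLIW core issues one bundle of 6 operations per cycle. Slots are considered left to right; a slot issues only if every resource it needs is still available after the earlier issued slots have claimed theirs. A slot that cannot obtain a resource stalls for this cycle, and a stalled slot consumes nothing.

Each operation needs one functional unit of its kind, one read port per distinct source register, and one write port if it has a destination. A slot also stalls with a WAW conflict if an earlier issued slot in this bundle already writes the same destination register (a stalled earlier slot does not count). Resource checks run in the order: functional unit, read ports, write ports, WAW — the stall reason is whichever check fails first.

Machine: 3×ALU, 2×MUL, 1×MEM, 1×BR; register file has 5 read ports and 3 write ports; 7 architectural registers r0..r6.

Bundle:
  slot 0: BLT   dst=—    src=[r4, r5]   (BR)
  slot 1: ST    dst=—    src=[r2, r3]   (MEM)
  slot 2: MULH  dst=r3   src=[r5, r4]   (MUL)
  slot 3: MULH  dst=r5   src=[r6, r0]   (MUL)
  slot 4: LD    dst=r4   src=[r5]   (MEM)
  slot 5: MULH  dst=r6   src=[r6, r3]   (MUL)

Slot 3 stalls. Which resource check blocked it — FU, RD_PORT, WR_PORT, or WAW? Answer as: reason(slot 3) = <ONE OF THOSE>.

(0) want 1×BR +2rd +0wr — yes → AL3|MU2|ME1|BR0|rd3|wr3
(1) want 1×MEM +2rd +0wr — yes → AL3|MU2|ME0|BR0|rd1|wr3
(2) want 1×MUL +2rd +1wr — RD_PORT → AL3|MU2|ME0|BR0|rd1|wr3
(3) want 1×MUL +2rd +1wr — RD_PORT → AL3|MU2|ME0|BR0|rd1|wr3
(4) want 1×MEM +1rd +1wr — FU → AL3|MU2|ME0|BR0|rd1|wr3
(5) want 1×MUL +2rd +1wr — RD_PORT → AL3|MU2|ME0|BR0|rd1|wr3

reason(slot 3) = RD_PORT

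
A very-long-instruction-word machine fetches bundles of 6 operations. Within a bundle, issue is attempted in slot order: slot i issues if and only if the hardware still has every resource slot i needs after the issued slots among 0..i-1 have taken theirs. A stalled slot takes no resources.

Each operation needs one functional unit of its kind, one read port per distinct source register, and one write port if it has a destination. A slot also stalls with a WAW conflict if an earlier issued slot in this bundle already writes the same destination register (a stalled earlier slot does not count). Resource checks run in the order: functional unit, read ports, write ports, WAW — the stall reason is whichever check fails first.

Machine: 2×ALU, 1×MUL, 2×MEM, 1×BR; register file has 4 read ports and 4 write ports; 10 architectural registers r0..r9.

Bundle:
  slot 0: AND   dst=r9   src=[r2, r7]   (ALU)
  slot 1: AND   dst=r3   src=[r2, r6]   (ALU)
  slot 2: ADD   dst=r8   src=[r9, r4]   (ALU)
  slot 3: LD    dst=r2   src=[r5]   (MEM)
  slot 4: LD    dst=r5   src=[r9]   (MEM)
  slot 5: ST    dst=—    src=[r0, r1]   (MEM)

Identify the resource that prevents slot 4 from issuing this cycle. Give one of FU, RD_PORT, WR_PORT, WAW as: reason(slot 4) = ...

slot 0 (ALU): ISSUE — free A1,Mu1,Ld2,B1 rp2 wp3
slot 1 (ALU): ISSUE — free A0,Mu1,Ld2,B1 rp0 wp2
slot 2 (ALU): stall FU — free A0,Mu1,Ld2,B1 rp0 wp2
slot 3 (MEM): stall RD_PORT — free A0,Mu1,Ld2,B1 rp0 wp2
slot 4 (MEM): stall RD_PORT — free A0,Mu1,Ld2,B1 rp0 wp2
slot 5 (MEM): stall RD_PORT — free A0,Mu1,Ld2,B1 rp0 wp2

reason(slot 4) = RD_PORT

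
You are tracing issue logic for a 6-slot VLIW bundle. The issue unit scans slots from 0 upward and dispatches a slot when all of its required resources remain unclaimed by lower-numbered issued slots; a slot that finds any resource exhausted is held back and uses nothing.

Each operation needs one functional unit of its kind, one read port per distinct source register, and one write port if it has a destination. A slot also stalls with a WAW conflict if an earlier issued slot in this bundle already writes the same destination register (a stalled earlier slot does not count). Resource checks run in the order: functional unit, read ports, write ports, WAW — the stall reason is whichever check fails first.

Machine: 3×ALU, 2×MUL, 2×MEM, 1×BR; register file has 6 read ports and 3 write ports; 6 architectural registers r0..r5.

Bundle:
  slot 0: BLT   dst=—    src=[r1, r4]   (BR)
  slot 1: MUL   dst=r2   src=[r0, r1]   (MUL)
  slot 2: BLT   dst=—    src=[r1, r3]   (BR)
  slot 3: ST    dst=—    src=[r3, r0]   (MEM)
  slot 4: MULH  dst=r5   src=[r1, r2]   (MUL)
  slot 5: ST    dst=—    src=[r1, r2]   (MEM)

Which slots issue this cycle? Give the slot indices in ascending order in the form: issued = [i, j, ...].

issued = [0, 1, 3]

#0 BR src=r1,r4 dispatched  <A:3 Mu:2 Ld:2 B:0 rd:4 wr:3>
#1 MUL src=r0,r1 dispatched  <A:3 Mu:1 Ld:2 B:0 rd:2 wr:2>
#2 BR src=r1,r3 held:FU  <A:3 Mu:1 Ld:2 B:0 rd:2 wr:2>
#3 MEM src=r3,r0 dispatched  <A:3 Mu:1 Ld:1 B:0 rd:0 wr:2>
#4 MUL src=r1,r2 held:RD_PORT  <A:3 Mu:1 Ld:1 B:0 rd:0 wr:2>
#5 MEM src=r1,r2 held:RD_PORT  <A:3 Mu:1 Ld:1 B:0 rd:0 wr:2>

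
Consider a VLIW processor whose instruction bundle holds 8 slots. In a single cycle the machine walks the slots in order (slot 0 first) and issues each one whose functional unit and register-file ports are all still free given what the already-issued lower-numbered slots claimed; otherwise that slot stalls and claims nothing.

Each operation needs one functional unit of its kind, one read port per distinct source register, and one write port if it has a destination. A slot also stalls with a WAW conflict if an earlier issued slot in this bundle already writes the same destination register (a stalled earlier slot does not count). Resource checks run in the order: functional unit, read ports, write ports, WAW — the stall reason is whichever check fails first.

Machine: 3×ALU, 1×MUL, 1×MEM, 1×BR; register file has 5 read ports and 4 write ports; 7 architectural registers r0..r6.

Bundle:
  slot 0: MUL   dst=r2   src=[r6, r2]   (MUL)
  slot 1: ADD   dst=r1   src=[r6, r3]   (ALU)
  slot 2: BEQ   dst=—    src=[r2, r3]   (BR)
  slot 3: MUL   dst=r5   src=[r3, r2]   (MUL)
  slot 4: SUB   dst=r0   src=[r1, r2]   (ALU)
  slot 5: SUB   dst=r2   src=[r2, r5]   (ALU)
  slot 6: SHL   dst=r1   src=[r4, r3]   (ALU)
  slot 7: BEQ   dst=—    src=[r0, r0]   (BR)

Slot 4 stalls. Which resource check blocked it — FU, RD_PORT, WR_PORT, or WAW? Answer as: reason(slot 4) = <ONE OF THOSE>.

slot 0 (MUL): ISSUE — free A3,Mu0,Ld1,B1 rp3 wp3
slot 1 (ALU): ISSUE — free A2,Mu0,Ld1,B1 rp1 wp2
slot 2 (BR): stall RD_PORT — free A2,Mu0,Ld1,B1 rp1 wp2
slot 3 (MUL): stall FU — free A2,Mu0,Ld1,B1 rp1 wp2
slot 4 (ALU): stall RD_PORT — free A2,Mu0,Ld1,B1 rp1 wp2
slot 5 (ALU): stall RD_PORT — free A2,Mu0,Ld1,B1 rp1 wp2
slot 6 (ALU): stall RD_PORT — free A2,Mu0,Ld1,B1 rp1 wp2
slot 7 (BR): ISSUE — free A2,Mu0,Ld1,B0 rp0 wp2

reason(slot 4) = RD_PORT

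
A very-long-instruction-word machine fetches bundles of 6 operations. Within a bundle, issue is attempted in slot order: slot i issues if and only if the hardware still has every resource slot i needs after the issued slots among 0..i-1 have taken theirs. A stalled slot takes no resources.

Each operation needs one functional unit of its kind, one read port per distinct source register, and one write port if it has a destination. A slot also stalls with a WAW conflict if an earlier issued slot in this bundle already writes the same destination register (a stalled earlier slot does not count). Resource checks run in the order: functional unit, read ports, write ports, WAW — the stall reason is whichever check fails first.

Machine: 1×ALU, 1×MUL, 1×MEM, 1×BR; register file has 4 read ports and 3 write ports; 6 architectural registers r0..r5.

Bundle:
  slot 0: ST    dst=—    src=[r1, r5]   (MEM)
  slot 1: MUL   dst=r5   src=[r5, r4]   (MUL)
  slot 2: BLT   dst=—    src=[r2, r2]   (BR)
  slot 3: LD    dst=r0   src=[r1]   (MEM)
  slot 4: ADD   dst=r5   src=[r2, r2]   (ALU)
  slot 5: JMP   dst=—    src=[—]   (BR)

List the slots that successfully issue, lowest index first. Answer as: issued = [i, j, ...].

[0] MEM needs rd=2 wr=0: ok; after: ALU=1 MUL=1 MEM=0 BR=1, R=2, W=3
[1] MUL needs rd=2 wr=1: ok; after: ALU=1 MUL=0 MEM=0 BR=1, R=0, W=2
[2] BR needs rd=1 wr=0: RD_PORT; after: ALU=1 MUL=0 MEM=0 BR=1, R=0, W=2
[3] MEM needs rd=1 wr=1: FU; after: ALU=1 MUL=0 MEM=0 BR=1, R=0, W=2
[4] ALU needs rd=1 wr=1: RD_PORT; after: ALU=1 MUL=0 MEM=0 BR=1, R=0, W=2
[5] BR needs rd=0 wr=0: ok; after: ALU=1 MUL=0 MEM=0 BR=0, R=0, W=2

issued = [0, 1, 5]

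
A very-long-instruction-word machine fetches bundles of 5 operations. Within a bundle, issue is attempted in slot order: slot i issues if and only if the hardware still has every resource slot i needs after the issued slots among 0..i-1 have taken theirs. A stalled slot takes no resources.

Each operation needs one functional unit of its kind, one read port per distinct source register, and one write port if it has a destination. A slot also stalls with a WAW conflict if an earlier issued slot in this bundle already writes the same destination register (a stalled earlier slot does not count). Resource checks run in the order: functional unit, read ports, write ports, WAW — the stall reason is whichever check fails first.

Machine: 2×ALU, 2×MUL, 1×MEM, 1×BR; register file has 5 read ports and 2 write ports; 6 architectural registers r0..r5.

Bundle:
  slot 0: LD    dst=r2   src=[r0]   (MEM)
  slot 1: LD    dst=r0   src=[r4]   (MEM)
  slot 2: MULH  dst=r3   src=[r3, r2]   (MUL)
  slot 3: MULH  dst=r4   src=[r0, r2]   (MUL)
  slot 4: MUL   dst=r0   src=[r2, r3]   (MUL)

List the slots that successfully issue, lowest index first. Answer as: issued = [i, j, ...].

issued = [0, 2]

(0) want 1×MEM +1rd +1wr — yes → AL2|MU2|ME0|BR1|rd4|wr1
(1) want 1×MEM +1rd +1wr — FU → AL2|MU2|ME0|BR1|rd4|wr1
(2) want 1×MUL +2rd +1wr — yes → AL2|MU1|ME0|BR1|rd2|wr0
(3) want 1×MUL +2rd +1wr — WR_PORT → AL2|MU1|ME0|BR1|rd2|wr0
(4) want 1×MUL +2rd +1wr — WR_PORT → AL2|MU1|ME0|BR1|rd2|wr0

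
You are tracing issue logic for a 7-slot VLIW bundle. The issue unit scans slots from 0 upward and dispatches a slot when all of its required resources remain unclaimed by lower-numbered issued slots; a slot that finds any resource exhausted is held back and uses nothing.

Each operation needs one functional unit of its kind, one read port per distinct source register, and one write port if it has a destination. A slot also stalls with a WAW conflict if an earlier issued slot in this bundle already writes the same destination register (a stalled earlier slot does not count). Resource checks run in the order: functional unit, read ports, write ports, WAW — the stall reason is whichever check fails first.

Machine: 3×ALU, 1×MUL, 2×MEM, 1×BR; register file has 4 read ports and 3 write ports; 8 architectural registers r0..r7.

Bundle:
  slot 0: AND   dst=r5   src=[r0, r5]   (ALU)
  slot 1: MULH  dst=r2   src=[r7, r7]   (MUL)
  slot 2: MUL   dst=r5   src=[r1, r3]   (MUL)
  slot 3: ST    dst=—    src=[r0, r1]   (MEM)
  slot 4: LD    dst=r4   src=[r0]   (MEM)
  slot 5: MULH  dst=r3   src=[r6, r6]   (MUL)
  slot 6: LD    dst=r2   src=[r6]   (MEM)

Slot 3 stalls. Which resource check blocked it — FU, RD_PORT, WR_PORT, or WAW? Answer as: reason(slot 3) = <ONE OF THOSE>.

reason(slot 3) = RD_PORT

  0. ALU→r5 ⇒ go  {2A/1Mu/2Ld/1B | 2r 2w}
  1. MUL→r2 ⇒ go  {2A/0Mu/2Ld/1B | 1r 1w}
  2. MUL→r5 ⇒ no(FU)  {2A/0Mu/2Ld/1B | 1r 1w}
  3. MEM ⇒ no(RD_PORT)  {2A/0Mu/2Ld/1B | 1r 1w}
  4. MEM→r4 ⇒ go  {2A/0Mu/1Ld/1B | 0r 0w}
  5. MUL→r3 ⇒ no(FU)  {2A/0Mu/1Ld/1B | 0r 0w}
  6. MEM→r2 ⇒ no(RD_PORT)  {2A/0Mu/1Ld/1B | 0r 0w}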